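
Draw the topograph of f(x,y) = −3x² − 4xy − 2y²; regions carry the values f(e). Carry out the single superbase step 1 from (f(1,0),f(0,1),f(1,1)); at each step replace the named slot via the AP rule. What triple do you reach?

start (-3,-2,-9) = (f(1,0),f(0,1),f(1,1))
replace slot 1: 2·((-2)+(-9)) − (-3) = -19 → (-19,-2,-9)

-19,-2,-9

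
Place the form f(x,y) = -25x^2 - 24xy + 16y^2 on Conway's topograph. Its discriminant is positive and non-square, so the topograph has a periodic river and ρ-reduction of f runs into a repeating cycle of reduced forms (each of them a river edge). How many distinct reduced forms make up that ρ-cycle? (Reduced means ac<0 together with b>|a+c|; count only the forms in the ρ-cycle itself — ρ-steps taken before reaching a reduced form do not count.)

D = 2176, ⌊√D⌋ = 46
descent: ρ → (16,24,-25)  [lands on river]
river: ρ → (-25,26,15)
river: ρ → (15,34,-17)
river: ρ → (-17,34,15)
river: ρ → (15,26,-25)
river: ρ → (-25,24,16)
river: ρ → (16,40,-9)
river: ρ → (-9,32,32)
river: ρ → (32,32,-9)
river: ρ → (-9,40,16)
ρ-cycle length = 10 (tail of 1 descent step not counted)

10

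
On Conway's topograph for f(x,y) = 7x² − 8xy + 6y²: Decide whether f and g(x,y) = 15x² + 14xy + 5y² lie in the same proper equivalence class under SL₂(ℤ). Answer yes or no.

D₁ = -104, D₂ = -104
f: translate: b→6 (≡-8 mod 14), so (7,-8,6)→(7,6,5)
f: flip: (7,6,5)→(5,-6,7)
f: translate: b→4 (≡-6 mod 10), so (5,-6,7)→(5,4,6)
f: reduced (well bottom): (5,4,6) with a≤c, −a<b≤a
g: flip: (15,14,5)→(5,-14,15)
g: translate: b→-4 (≡-14 mod 10), so (5,-14,15)→(5,-4,6)
g: reduced (well bottom): (5,-4,6) with a≤c, −a<b≤a
reduced forms (5, 4, 6) vs (5, -4, 6) ⇒ inequivalent

no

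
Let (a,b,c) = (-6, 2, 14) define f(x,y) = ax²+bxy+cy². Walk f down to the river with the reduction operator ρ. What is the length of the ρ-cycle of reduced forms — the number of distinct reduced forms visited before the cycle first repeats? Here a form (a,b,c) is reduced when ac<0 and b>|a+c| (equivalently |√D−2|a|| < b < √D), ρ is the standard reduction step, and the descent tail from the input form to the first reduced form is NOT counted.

D = 340, ⌊√D⌋ = 18
descent: ρ → (14,-2,-6)
descent: ρ → (-6,14,6)  [lands on river]
river: ρ → (6,10,-10)
river: ρ → (-10,10,6)
river: ρ → (6,14,-6)
river: ρ → (-6,10,10)
river: ρ → (10,10,-6)
ρ-cycle length = 6 (tail of 2 descent steps not counted)

6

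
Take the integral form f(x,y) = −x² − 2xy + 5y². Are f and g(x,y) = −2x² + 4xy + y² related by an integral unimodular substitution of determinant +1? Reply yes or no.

D₁ = 24, D₂ = 24
river cycle of f (length 2): (-1, 4, 2), (2, 4, -1)
river cycle of g (length 2): (1, 4, -2), (-2, 4, 1)
cycles differ ⇒ inequivalent

no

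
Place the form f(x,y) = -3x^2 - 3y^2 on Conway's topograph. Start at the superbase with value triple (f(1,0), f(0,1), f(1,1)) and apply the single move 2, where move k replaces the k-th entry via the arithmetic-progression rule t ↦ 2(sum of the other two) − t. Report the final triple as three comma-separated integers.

start (-3,-3,-6) = (f(1,0),f(0,1),f(1,1))
replace slot 2: 2·((-3)+(-6)) − (-3) = -15 → (-3,-15,-6)

-3,-15,-6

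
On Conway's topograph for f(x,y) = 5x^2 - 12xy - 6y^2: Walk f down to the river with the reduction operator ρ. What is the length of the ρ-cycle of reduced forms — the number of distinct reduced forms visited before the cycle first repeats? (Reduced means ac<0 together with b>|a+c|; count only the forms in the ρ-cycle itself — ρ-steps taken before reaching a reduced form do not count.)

D = 264, ⌊√D⌋ = 16
descent: ρ → (-6,12,5)  [lands on river]
river: ρ → (5,8,-10)
river: ρ → (-10,12,3)
river: ρ → (3,12,-10)
river: ρ → (-10,8,5)
river: ρ → (5,12,-6)
ρ-cycle length = 6 (tail of 1 descent step not counted)

6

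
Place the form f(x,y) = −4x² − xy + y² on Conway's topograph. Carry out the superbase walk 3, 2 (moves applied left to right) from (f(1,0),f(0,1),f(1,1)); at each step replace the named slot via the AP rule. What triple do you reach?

start (-4,1,-4) = (f(1,0),f(0,1),f(1,1))
replace slot 3: 2·((-4)+1) − (-4) = -2 → (-4,1,-2)
replace slot 2: 2·((-4)+(-2)) − 1 = -13 → (-4,-13,-2)

-4,-13,-2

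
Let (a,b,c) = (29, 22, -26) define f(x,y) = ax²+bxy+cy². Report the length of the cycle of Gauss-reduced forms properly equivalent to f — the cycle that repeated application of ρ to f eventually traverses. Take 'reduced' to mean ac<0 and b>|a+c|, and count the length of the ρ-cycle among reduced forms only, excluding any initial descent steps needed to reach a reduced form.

D = 3500, ⌊√D⌋ = 59
river: ρ → (-26,30,25)
river: ρ → (25,20,-31)
river: ρ → (-31,42,14)
river: ρ → (14,42,-31)
river: ρ → (-31,20,25)
river: ρ → (25,30,-26)
river: ρ → (-26,22,29)
river: ρ → (29,36,-19)
river: ρ → (-19,40,25)
river: ρ → (25,10,-34)
river: ρ → (-34,58,1)
river: ρ → (1,58,-34)
river: ρ → (-34,10,25)
river: ρ → (25,40,-19)
river: ρ → (-19,36,29)
river: ρ → (29,22,-26)
ρ-cycle length = 16 (tail of 0 descent steps not counted)

16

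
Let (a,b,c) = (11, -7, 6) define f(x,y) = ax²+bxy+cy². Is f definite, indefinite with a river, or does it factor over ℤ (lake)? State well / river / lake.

D = b²−4ac = (-7)² − 4·11·6 = -215
D < 0 ⇒ definite ⇒ every region one sign ⇒ single well

well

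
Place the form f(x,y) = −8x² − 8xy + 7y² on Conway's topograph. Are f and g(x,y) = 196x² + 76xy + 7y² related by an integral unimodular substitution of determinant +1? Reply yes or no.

D₁ = 288, D₂ = 288
river cycle of f (length 6): (7, 8, -8), (-8, 8, 7), (7, 6, -9), (-9, 12, 4), (4, 12, -9), (-9, 6, 7)
river cycle of g (length 6): (7, 8, -8), (-8, 8, 7), (7, 6, -9), (-9, 12, 4), (4, 12, -9), (-9, 6, 7)
cycles coincide ⇒ equivalent

yes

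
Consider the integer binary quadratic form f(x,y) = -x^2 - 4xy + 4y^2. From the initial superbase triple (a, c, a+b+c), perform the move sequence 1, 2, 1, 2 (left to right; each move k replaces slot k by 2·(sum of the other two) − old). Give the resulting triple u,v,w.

start (-1,4,-1) = (f(1,0),f(0,1),f(1,1))
replace slot 1: 2·(4+(-1)) − (-1) = 7 → (7,4,-1)
replace slot 2: 2·(7+(-1)) − 4 = 8 → (7,8,-1)
replace slot 1: 2·(8+(-1)) − 7 = 7 → (7,8,-1)
replace slot 2: 2·(7+(-1)) − 8 = 4 → (7,4,-1)

7,4,-1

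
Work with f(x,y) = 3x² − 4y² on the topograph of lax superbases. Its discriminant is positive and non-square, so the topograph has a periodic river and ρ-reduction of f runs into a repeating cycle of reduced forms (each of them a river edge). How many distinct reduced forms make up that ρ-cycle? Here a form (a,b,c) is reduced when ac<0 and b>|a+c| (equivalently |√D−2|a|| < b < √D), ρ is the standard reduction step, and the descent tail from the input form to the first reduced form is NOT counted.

D = 48, ⌊√D⌋ = 6
descent: ρ → (-4,0,3)
descent: ρ → (3,6,-1)  [lands on river]
river: ρ → (-1,6,3)
ρ-cycle length = 2 (tail of 2 descent steps not counted)

2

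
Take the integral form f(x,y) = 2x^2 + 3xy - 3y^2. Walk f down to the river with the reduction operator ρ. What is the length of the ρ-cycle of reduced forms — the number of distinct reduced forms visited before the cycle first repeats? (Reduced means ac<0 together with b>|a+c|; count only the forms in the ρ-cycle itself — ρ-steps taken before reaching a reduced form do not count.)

D = 33, ⌊√D⌋ = 5
river: ρ → (-3,3,2)
river: ρ → (2,5,-1)
river: ρ → (-1,5,2)
river: ρ → (2,3,-3)
ρ-cycle length = 4 (tail of 0 descent steps not counted)

4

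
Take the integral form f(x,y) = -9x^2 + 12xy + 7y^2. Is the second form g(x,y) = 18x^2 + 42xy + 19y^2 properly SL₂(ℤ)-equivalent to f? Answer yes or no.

D₁ = 396, D₂ = 396
river cycle of f (length 4): (7, 16, -5), (-5, 14, 10), (10, 6, -9), (-9, 12, 7)
river cycle of g (length 4): (-5, 14, 10), (10, 6, -9), (-9, 12, 7), (7, 16, -5)
cycles coincide ⇒ equivalent

yes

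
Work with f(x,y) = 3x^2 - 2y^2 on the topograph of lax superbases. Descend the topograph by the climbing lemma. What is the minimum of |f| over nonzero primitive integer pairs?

descent: ρ → (-2,4,1)  [lands on river]
river: ρ → (1,4,-2)
closes: descent 1, river 2
min |a| on river = 1

1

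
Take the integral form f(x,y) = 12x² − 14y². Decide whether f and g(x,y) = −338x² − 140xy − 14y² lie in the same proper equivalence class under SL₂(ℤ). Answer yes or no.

D₁ = 672, D₂ = 672
river cycle of f (length 2): (12, 24, -2), (-2, 24, 12)
river cycle of g (length 2): (12, 24, -2), (-2, 24, 12)
cycles coincide ⇒ equivalent

yes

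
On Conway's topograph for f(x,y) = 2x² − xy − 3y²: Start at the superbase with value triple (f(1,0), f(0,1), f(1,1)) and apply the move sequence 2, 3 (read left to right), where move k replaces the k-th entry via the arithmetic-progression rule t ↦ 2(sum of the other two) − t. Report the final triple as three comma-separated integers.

start (2,-3,-2) = (f(1,0),f(0,1),f(1,1))
replace slot 2: 2·(2+(-2)) − (-3) = 3 → (2,3,-2)
replace slot 3: 2·(2+3) − (-2) = 12 → (2,3,12)

2,3,12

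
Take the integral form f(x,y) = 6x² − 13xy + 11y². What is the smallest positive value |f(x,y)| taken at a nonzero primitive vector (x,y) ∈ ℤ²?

translate: b→-1 (≡-13 mod 12), so (6,-13,11)→(6,-1,4)
flip: (6,-1,4)→(4,1,6)
reduced (well bottom): (4,1,6) with a≤c, −a<b≤a
well minimum = a = 4

4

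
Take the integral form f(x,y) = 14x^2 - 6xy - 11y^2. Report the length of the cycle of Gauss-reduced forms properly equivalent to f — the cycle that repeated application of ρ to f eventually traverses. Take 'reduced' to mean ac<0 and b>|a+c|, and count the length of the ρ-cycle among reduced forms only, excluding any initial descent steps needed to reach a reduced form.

D = 652, ⌊√D⌋ = 25
descent: ρ → (-11,6,14)  [lands on river]
river: ρ → (14,22,-3)
river: ρ → (-3,20,21)
river: ρ → (21,22,-2)
river: ρ → (-2,22,21)
river: ρ → (21,20,-3)
river: ρ → (-3,22,14)
river: ρ → (14,6,-11)
river: ρ → (-11,16,9)
river: ρ → (9,20,-7)
river: ρ → (-7,22,6)
river: ρ → (6,14,-19)
river: ρ → (-19,24,1)
river: ρ → (1,24,-19)
river: ρ → (-19,14,6)
river: ρ → (6,22,-7)
river: ρ → (-7,20,9)
river: ρ → (9,16,-11)
ρ-cycle length = 18 (tail of 1 descent step not counted)

18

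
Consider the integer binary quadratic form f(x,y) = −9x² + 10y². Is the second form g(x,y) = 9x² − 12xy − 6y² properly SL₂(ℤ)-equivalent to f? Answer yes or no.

D₁ = 360, D₂ = 360
river cycle of f (length 2): (-9, 18, 1), (1, 18, -9)
river cycle of g (length 6): (-6, 12, 9), (9, 6, -9), (-9, 12, 6), (6, 12, -9), (-9, 6, 9), (9, 12, -6)
cycles differ ⇒ inequivalent

no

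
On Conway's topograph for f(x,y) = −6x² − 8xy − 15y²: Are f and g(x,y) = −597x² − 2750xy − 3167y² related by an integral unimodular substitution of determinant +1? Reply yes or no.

D₁ = -296, D₂ = -296
f is negative-definite; reduce −f:
−f: translate: b→-4 (≡8 mod 12), so (6,8,15)→(6,-4,13)
−f: reduced (well bottom): (6,-4,13) with a≤c, −a<b≤a
flip sign back: reduced form of f is (-6,4,-13)
g is negative-definite; reduce −g:
−g: translate: b→362 (≡2750 mod 1194), so (597,2750,3167)→(597,362,55)
−g: flip: (597,362,55)→(55,-362,597)
−g: translate: b→-32 (≡-362 mod 110), so (55,-362,597)→(55,-32,6)
−g: flip: (55,-32,6)→(6,32,55)
−g: translate: b→-4 (≡32 mod 12), so (6,32,55)→(6,-4,13)
−g: reduced (well bottom): (6,-4,13) with a≤c, −a<b≤a
flip sign back: reduced form of g is (-6,4,-13)
reduced forms (-6, 4, -13) vs (-6, 4, -13) ⇒ equivalent

yes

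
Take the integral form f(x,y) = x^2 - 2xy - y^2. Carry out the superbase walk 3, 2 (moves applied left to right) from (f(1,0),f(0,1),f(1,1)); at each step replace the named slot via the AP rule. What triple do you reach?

start (1,-1,-2) = (f(1,0),f(0,1),f(1,1))
replace slot 3: 2·(1+(-1)) − (-2) = 2 → (1,-1,2)
replace slot 2: 2·(1+2) − (-1) = 7 → (1,7,2)

1,7,2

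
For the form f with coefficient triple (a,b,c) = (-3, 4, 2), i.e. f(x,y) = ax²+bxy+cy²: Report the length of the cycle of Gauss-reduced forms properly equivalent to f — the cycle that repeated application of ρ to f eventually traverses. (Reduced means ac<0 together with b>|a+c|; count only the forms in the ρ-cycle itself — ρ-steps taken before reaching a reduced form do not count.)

D = 40, ⌊√D⌋ = 6
river: ρ → (2,4,-3)
river: ρ → (-3,2,3)
river: ρ → (3,4,-2)
river: ρ → (-2,4,3)
river: ρ → (3,2,-3)
river: ρ → (-3,4,2)
ρ-cycle length = 6 (tail of 0 descent steps not counted)

6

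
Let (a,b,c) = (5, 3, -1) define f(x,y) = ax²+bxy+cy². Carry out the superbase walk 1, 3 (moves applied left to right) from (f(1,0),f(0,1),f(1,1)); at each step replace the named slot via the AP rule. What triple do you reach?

start (5,-1,7) = (f(1,0),f(0,1),f(1,1))
replace slot 1: 2·((-1)+7) − 5 = 7 → (7,-1,7)
replace slot 3: 2·(7+(-1)) − 7 = 5 → (7,-1,5)

7,-1,5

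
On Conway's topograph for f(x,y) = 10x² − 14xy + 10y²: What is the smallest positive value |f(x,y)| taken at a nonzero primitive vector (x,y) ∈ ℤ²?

translate: b→6 (≡-14 mod 20), so (10,-14,10)→(10,6,6)
flip: (10,6,6)→(6,-6,10)
translate: b→6 (≡-6 mod 12), so (6,-6,10)→(6,6,10)
reduced (well bottom): (6,6,10) with a≤c, −a<b≤a
well minimum = a = 6

6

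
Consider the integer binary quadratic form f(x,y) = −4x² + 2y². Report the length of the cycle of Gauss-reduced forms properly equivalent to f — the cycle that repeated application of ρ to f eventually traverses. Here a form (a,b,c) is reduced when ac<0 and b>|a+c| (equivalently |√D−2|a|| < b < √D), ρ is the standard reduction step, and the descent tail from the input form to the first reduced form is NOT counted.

D = 32, ⌊√D⌋ = 5
descent: ρ → (2,4,-2)  [lands on river]
river: ρ → (-2,4,2)
ρ-cycle length = 2 (tail of 1 descent step not counted)

2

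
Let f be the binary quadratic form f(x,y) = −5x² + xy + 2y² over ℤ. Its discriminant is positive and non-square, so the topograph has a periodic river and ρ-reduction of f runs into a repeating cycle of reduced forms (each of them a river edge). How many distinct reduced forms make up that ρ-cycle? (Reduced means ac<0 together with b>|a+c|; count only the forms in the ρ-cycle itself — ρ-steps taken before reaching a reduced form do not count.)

D = 41, ⌊√D⌋ = 6
descent: ρ → (2,3,-4)  [lands on river]
river: ρ → (-4,5,1)
river: ρ → (1,5,-4)
river: ρ → (-4,3,2)
river: ρ → (2,5,-2)
river: ρ → (-2,3,4)
river: ρ → (4,5,-1)
river: ρ → (-1,5,4)
river: ρ → (4,3,-2)
river: ρ → (-2,5,2)
ρ-cycle length = 10 (tail of 1 descent step not counted)

10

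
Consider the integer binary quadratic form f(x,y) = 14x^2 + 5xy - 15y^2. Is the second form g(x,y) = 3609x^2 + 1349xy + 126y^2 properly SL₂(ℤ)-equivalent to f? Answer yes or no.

D₁ = 865, D₂ = 865
river cycle of f (length 42): (-15, 25, 4), (4, 23, -21), (-21, 19, 6), (6, 29, -1), (-1, 29, 6), (6, 19, -21), (-21, 23, 4), (4, 25, -15), (-15, 5, 14), (14, 23, -6), … (32 more)
river cycle of g (length 42): (14, 5, -15), (-15, 25, 4), (4, 23, -21), (-21, 19, 6), (6, 29, -1), (-1, 29, 6), (6, 19, -21), (-21, 23, 4), (4, 25, -15), (-15, 5, 14), … (32 more)
cycles coincide ⇒ equivalent

yes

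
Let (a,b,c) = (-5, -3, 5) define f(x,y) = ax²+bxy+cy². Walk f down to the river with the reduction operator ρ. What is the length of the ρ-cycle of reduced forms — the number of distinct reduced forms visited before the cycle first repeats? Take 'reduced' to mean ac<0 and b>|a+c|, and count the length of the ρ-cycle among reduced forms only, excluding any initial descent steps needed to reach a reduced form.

D = 109, ⌊√D⌋ = 10
descent: ρ → (5,3,-5)  [lands on river]
river: ρ → (-5,7,3)
river: ρ → (3,5,-7)
river: ρ → (-7,9,1)
river: ρ → (1,9,-7)
river: ρ → (-7,5,3)
river: ρ → (3,7,-5)
river: ρ → (-5,3,5)
river: ρ → (5,7,-3)
river: ρ → (-3,5,7)
river: ρ → (7,9,-1)
river: ρ → (-1,9,7)
river: ρ → (7,5,-3)
river: ρ → (-3,7,5)
ρ-cycle length = 14 (tail of 1 descent step not counted)

14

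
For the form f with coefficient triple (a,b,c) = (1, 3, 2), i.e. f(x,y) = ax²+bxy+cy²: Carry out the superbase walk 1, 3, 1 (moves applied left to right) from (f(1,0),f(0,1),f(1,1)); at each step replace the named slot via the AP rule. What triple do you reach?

start (1,2,6) = (f(1,0),f(0,1),f(1,1))
replace slot 1: 2·(2+6) − 1 = 15 → (15,2,6)
replace slot 3: 2·(15+2) − 6 = 28 → (15,2,28)
replace slot 1: 2·(2+28) − 15 = 45 → (45,2,28)

45,2,28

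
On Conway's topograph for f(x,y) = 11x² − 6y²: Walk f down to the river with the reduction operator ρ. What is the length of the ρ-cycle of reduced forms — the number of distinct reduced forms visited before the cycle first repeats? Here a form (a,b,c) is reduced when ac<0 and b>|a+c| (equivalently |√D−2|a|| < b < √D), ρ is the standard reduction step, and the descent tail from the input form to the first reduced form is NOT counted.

D = 264, ⌊√D⌋ = 16
descent: ρ → (-6,12,5)  [lands on river]
river: ρ → (5,8,-10)
river: ρ → (-10,12,3)
river: ρ → (3,12,-10)
river: ρ → (-10,8,5)
river: ρ → (5,12,-6)
ρ-cycle length = 6 (tail of 1 descent step not counted)

6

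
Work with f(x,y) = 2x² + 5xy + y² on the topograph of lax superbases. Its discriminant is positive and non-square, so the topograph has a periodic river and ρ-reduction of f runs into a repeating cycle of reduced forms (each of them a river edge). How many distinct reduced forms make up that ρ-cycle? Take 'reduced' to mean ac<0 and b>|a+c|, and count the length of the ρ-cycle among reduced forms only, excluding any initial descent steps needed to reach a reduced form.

D = 17, ⌊√D⌋ = 4
descent: ρ → (1,3,-2)  [lands on river]
river: ρ → (-2,1,2)
river: ρ → (2,3,-1)
river: ρ → (-1,3,2)
river: ρ → (2,1,-2)
river: ρ → (-2,3,1)
ρ-cycle length = 6 (tail of 1 descent step not counted)

6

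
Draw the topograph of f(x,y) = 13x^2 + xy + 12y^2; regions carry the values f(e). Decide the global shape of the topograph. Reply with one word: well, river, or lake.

D = b²−4ac = 1² − 4·13·12 = -623
D < 0 ⇒ definite ⇒ every region one sign ⇒ single well

well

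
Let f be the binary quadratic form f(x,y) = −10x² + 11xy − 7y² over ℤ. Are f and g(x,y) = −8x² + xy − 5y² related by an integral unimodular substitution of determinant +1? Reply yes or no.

D₁ = -159, D₂ = -159
f is negative-definite; reduce −f:
−f: translate: b→9 (≡-11 mod 20), so (10,-11,7)→(10,9,6)
−f: flip: (10,9,6)→(6,-9,10)
−f: translate: b→3 (≡-9 mod 12), so (6,-9,10)→(6,3,7)
−f: reduced (well bottom): (6,3,7) with a≤c, −a<b≤a
flip sign back: reduced form of f is (-6,-3,-7)
g is negative-definite; reduce −g:
−g: flip: (8,-1,5)→(5,1,8)
−g: reduced (well bottom): (5,1,8) with a≤c, −a<b≤a
flip sign back: reduced form of g is (-5,-1,-8)
reduced forms (-6, -3, -7) vs (-5, -1, -8) ⇒ inequivalent

no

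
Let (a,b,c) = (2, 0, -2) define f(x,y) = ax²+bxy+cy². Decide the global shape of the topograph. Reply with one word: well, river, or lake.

D = b²−4ac = 0² − 4·2·(-2) = 16
D = 4² is a perfect square ⇒ form factors over ℤ ⇒ lakes

lake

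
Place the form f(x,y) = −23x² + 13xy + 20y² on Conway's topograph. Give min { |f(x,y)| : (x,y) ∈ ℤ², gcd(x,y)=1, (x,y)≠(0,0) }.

river: ρ → (20,27,-16)
river: ρ → (-16,37,10)
river: ρ → (10,43,-4)
river: ρ → (-4,37,40)
river: ρ → (40,43,-1)
river: ρ → (-1,43,40)
river: ρ → (40,37,-4)
river: ρ → (-4,43,10)
river: ρ → (10,37,-16)
river: ρ → (-16,27,20)
river: ρ → (20,13,-23)
river: ρ → (-23,33,10)
river: ρ → (10,27,-32)
river: ρ → (-32,37,5)
river: ρ → (5,43,-8)
river: ρ → (-8,37,20)
river: ρ → (20,43,-2)
river: ρ → (-2,41,41)
river: ρ → (41,41,-2)
river: ρ → (-2,43,20)
river: ρ → (20,37,-8)
river: ρ → (-8,43,5)
river: ρ → (5,37,-32)
river: ρ → (-32,27,10)
river: ρ → (10,33,-23)
river: ρ → (-23,13,20)
closes: descent 0, river 26
min |a| on river = 1

1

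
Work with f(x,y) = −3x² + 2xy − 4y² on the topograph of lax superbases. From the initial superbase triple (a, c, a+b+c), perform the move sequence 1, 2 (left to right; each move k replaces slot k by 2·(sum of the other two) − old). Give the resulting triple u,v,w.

start (-3,-4,-5) = (f(1,0),f(0,1),f(1,1))
replace slot 1: 2·((-4)+(-5)) − (-3) = -15 → (-15,-4,-5)
replace slot 2: 2·((-15)+(-5)) − (-4) = -36 → (-15,-36,-5)

-15,-36,-5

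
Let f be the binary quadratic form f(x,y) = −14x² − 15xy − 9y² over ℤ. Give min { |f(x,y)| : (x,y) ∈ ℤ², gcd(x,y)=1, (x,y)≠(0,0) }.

translate: b→-13 (≡15 mod 28), so (14,15,9)→(14,-13,8)
flip: (14,-13,8)→(8,13,14)
translate: b→-3 (≡13 mod 16), so (8,13,14)→(8,-3,9)
reduced (well bottom): (8,-3,9) with a≤c, −a<b≤a
well minimum |f| = |-8| = 8 (negative-definite)

8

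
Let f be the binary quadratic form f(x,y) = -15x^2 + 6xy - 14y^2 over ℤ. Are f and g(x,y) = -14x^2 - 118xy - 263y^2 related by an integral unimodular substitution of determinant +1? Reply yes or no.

D₁ = -804, D₂ = -804
f is negative-definite; reduce −f:
−f: flip: (15,-6,14)→(14,6,15)
−f: reduced (well bottom): (14,6,15) with a≤c, −a<b≤a
flip sign back: reduced form of f is (-14,-6,-15)
g is negative-definite; reduce −g:
−g: translate: b→6 (≡118 mod 28), so (14,118,263)→(14,6,15)
−g: reduced (well bottom): (14,6,15) with a≤c, −a<b≤a
flip sign back: reduced form of g is (-14,-6,-15)
reduced forms (-14, -6, -15) vs (-14, -6, -15) ⇒ equivalent

yes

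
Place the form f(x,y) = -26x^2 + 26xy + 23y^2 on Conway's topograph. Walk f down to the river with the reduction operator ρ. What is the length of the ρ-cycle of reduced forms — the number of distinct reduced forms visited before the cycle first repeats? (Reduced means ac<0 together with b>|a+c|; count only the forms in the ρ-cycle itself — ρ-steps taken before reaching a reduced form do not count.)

D = 3068, ⌊√D⌋ = 55
river: ρ → (23,20,-29)
river: ρ → (-29,38,14)
river: ρ → (14,46,-17)
river: ρ → (-17,22,38)
river: ρ → (38,54,-1)
river: ρ → (-1,54,38)
river: ρ → (38,22,-17)
river: ρ → (-17,46,14)
river: ρ → (14,38,-29)
river: ρ → (-29,20,23)
river: ρ → (23,26,-26)
river: ρ → (-26,26,23)
ρ-cycle length = 12 (tail of 0 descent steps not counted)

12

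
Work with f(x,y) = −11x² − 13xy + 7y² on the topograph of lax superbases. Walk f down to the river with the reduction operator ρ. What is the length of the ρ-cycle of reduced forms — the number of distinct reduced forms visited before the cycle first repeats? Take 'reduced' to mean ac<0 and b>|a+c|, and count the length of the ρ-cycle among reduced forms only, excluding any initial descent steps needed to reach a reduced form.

D = 477, ⌊√D⌋ = 21
descent: ρ → (7,13,-11)  [lands on river]
river: ρ → (-11,9,9)
river: ρ → (9,9,-11)
river: ρ → (-11,13,7)
river: ρ → (7,15,-9)
river: ρ → (-9,21,1)
river: ρ → (1,21,-9)
river: ρ → (-9,15,7)
ρ-cycle length = 8 (tail of 1 descent step not counted)

8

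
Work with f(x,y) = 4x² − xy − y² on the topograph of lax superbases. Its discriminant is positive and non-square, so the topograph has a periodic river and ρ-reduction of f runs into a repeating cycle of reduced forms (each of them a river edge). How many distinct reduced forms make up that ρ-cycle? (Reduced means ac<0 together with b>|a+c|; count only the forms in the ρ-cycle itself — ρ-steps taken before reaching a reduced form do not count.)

D = 17, ⌊√D⌋ = 4
descent: ρ → (-1,3,2)  [lands on river]
river: ρ → (2,1,-2)
river: ρ → (-2,3,1)
river: ρ → (1,3,-2)
river: ρ → (-2,1,2)
river: ρ → (2,3,-1)
ρ-cycle length = 6 (tail of 1 descent step not counted)

6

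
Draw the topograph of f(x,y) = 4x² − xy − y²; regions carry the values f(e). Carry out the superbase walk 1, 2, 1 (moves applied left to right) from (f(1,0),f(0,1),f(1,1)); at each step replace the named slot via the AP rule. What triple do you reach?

start (4,-1,2) = (f(1,0),f(0,1),f(1,1))
replace slot 1: 2·((-1)+2) − 4 = -2 → (-2,-1,2)
replace slot 2: 2·((-2)+2) − (-1) = 1 → (-2,1,2)
replace slot 1: 2·(1+2) − (-2) = 8 → (8,1,2)

8,1,2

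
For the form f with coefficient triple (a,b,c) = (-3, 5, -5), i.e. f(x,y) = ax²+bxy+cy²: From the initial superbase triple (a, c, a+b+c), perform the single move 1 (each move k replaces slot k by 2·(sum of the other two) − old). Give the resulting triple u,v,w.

start (-3,-5,-3) = (f(1,0),f(0,1),f(1,1))
replace slot 1: 2·((-5)+(-3)) − (-3) = -13 → (-13,-5,-3)

-13,-5,-3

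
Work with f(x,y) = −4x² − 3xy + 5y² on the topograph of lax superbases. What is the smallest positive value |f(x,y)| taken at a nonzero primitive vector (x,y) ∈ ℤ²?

descent: ρ → (5,3,-4)  [lands on river]
river: ρ → (-4,5,4)
river: ρ → (4,3,-5)
river: ρ → (-5,7,2)
river: ρ → (2,9,-1)
river: ρ → (-1,9,2)
river: ρ → (2,7,-5)
river: ρ → (-5,3,4)
river: ρ → (4,5,-4)
river: ρ → (-4,3,5)
river: ρ → (5,7,-2)
river: ρ → (-2,9,1)
river: ρ → (1,9,-2)
river: ρ → (-2,7,5)
closes: descent 1, river 14
min |a| on river = 1

1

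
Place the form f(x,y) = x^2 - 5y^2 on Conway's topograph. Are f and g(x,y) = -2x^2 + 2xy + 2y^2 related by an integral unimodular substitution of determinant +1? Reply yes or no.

D₁ = 20, D₂ = 20
river cycle of f (length 2): (1, 4, -1), (-1, 4, 1)
river cycle of g (length 2): (2, 2, -2), (-2, 2, 2)
cycles differ ⇒ inequivalent

no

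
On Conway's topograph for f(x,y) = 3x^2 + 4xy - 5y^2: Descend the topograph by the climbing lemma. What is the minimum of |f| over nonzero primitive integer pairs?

river: ρ → (-5,6,2)
river: ρ → (2,6,-5)
river: ρ → (-5,4,3)
river: ρ → (3,8,-1)
river: ρ → (-1,8,3)
river: ρ → (3,4,-5)
closes: descent 0, river 6
min |a| on river = 1

1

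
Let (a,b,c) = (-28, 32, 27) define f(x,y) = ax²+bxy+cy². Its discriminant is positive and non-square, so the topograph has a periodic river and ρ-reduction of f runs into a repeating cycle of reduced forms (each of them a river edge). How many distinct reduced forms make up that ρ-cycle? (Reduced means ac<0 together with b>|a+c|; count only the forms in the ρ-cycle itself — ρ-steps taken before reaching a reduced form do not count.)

D = 4048, ⌊√D⌋ = 63
river: ρ → (27,22,-33)
river: ρ → (-33,44,16)
river: ρ → (16,52,-21)
river: ρ → (-21,32,36)
river: ρ → (36,40,-17)
river: ρ → (-17,62,3)
river: ρ → (3,58,-57)
river: ρ → (-57,56,4)
river: ρ → (4,56,-57)
river: ρ → (-57,58,3)
river: ρ → (3,62,-17)
river: ρ → (-17,40,36)
river: ρ → (36,32,-21)
river: ρ → (-21,52,16)
river: ρ → (16,44,-33)
river: ρ → (-33,22,27)
river: ρ → (27,32,-28)
river: ρ → (-28,24,31)
river: ρ → (31,38,-21)
river: ρ → (-21,46,23)
river: ρ → (23,46,-21)
river: ρ → (-21,38,31)
river: ρ → (31,24,-28)
river: ρ → (-28,32,27)
ρ-cycle length = 24 (tail of 0 descent steps not counted)

24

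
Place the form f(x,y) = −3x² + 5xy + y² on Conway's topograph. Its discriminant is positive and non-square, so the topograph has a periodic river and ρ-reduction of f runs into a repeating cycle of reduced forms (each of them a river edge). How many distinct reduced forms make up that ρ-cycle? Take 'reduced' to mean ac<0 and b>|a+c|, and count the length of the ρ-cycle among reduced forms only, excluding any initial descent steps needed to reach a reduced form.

D = 37, ⌊√D⌋ = 6
river: ρ → (1,5,-3)
river: ρ → (-3,1,3)
river: ρ → (3,5,-1)
river: ρ → (-1,5,3)
river: ρ → (3,1,-3)
river: ρ → (-3,5,1)
ρ-cycle length = 6 (tail of 0 descent steps not counted)

6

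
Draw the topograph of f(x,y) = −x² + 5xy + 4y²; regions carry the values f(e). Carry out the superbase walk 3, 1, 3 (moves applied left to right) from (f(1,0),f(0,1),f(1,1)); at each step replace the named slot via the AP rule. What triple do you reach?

start (-1,4,8) = (f(1,0),f(0,1),f(1,1))
replace slot 3: 2·((-1)+4) − 8 = -2 → (-1,4,-2)
replace slot 1: 2·(4+(-2)) − (-1) = 5 → (5,4,-2)
replace slot 3: 2·(5+4) − (-2) = 20 → (5,4,20)

5,4,20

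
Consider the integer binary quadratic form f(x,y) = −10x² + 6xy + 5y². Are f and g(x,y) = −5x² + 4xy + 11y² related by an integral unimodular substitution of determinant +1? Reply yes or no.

D₁ = 236, D₂ = 236
river cycle of f (length 6): (5, 14, -2), (-2, 14, 5), (5, 6, -10), (-10, 14, 1), (1, 14, -10), (-10, 6, 5)
river cycle of g (length 6): (-5, 14, 2), (2, 14, -5), (-5, 6, 10), (10, 14, -1), (-1, 14, 10), (10, 6, -5)
cycles differ ⇒ inequivalent

no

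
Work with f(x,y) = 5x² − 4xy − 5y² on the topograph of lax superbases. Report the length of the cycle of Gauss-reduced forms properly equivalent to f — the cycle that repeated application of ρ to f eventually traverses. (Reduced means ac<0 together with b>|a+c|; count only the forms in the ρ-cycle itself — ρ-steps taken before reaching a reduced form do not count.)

D = 116, ⌊√D⌋ = 10
descent: ρ → (-5,4,5)  [lands on river]
river: ρ → (5,6,-4)
river: ρ → (-4,10,1)
river: ρ → (1,10,-4)
river: ρ → (-4,6,5)
river: ρ → (5,4,-5)
river: ρ → (-5,6,4)
river: ρ → (4,10,-1)
river: ρ → (-1,10,4)
river: ρ → (4,6,-5)
ρ-cycle length = 10 (tail of 1 descent step not counted)

10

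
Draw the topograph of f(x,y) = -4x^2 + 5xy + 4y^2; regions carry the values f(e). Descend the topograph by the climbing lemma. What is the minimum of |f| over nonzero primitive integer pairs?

river: ρ → (4,3,-5)
river: ρ → (-5,7,2)
river: ρ → (2,9,-1)
river: ρ → (-1,9,2)
river: ρ → (2,7,-5)
river: ρ → (-5,3,4)
river: ρ → (4,5,-4)
river: ρ → (-4,3,5)
river: ρ → (5,7,-2)
river: ρ → (-2,9,1)
river: ρ → (1,9,-2)
river: ρ → (-2,7,5)
river: ρ → (5,3,-4)
river: ρ → (-4,5,4)
closes: descent 0, river 14
min |a| on river = 1

1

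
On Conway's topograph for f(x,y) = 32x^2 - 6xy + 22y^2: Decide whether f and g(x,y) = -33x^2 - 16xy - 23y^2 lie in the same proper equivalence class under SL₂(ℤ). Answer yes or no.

D₁ = -2780, D₂ = -2780
f: flip: (32,-6,22)→(22,6,32)
f: reduced (well bottom): (22,6,32) with a≤c, −a<b≤a
g is negative-definite; reduce −g:
−g: flip: (33,16,23)→(23,-16,33)
−g: reduced (well bottom): (23,-16,33) with a≤c, −a<b≤a
flip sign back: reduced form of g is (-23,16,-33)
reduced forms (22, 6, 32) vs (-23, 16, -33) ⇒ inequivalent

no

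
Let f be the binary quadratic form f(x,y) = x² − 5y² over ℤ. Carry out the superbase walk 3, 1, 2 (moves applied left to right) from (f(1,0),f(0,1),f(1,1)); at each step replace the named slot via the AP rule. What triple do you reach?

start (1,-5,-4) = (f(1,0),f(0,1),f(1,1))
replace slot 3: 2·(1+(-5)) − (-4) = -4 → (1,-5,-4)
replace slot 1: 2·((-5)+(-4)) − 1 = -19 → (-19,-5,-4)
replace slot 2: 2·((-19)+(-4)) − (-5) = -41 → (-19,-41,-4)

-19,-41,-4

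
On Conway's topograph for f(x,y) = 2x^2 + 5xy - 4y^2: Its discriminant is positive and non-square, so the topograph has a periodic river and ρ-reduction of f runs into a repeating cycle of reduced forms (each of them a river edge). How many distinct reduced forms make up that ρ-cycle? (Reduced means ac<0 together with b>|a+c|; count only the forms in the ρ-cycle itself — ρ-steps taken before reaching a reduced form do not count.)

D = 57, ⌊√D⌋ = 7
river: ρ → (-4,3,3)
river: ρ → (3,3,-4)
river: ρ → (-4,5,2)
river: ρ → (2,7,-1)
river: ρ → (-1,7,2)
river: ρ → (2,5,-4)
ρ-cycle length = 6 (tail of 0 descent steps not counted)

6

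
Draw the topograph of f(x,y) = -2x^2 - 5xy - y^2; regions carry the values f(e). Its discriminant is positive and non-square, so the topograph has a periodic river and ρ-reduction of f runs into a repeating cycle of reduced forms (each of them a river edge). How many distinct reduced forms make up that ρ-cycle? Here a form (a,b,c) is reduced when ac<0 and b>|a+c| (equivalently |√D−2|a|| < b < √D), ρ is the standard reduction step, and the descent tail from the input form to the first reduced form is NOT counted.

D = 17, ⌊√D⌋ = 4
descent: ρ → (-1,3,2)  [lands on river]
river: ρ → (2,1,-2)
river: ρ → (-2,3,1)
river: ρ → (1,3,-2)
river: ρ → (-2,1,2)
river: ρ → (2,3,-1)
ρ-cycle length = 6 (tail of 1 descent step not counted)

6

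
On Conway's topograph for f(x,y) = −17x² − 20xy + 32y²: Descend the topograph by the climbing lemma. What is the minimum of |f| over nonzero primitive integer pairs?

descent: ρ → (32,20,-17)  [lands on river]
river: ρ → (-17,48,4)
river: ρ → (4,48,-17)
river: ρ → (-17,20,32)
river: ρ → (32,44,-5)
river: ρ → (-5,46,23)
river: ρ → (23,46,-5)
river: ρ → (-5,44,32)
closes: descent 1, river 8
min |a| on river = 4

4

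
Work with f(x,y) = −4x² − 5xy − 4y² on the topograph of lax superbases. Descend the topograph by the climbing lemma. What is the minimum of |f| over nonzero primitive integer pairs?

translate: b→-3 (≡5 mod 8), so (4,5,4)→(4,-3,3)
flip: (4,-3,3)→(3,3,4)
reduced (well bottom): (3,3,4) with a≤c, −a<b≤a
well minimum |f| = |-3| = 3 (negative-definite)

3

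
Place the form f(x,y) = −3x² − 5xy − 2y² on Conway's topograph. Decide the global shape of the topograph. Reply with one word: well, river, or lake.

D = b²−4ac = (-5)² − 4·(-3)·(-2) = 1
D = 1² is a perfect square ⇒ form factors over ℤ ⇒ lakes

lake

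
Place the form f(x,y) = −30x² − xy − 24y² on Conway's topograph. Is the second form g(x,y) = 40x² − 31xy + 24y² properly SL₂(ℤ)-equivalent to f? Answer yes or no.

D₁ = -2879, D₂ = -2879
f is negative-definite; reduce −f:
−f: flip: (30,1,24)→(24,-1,30)
−f: reduced (well bottom): (24,-1,30) with a≤c, −a<b≤a
flip sign back: reduced form of f is (-24,1,-30)
g: flip: (40,-31,24)→(24,31,40)
g: translate: b→-17 (≡31 mod 48), so (24,31,40)→(24,-17,33)
g: reduced (well bottom): (24,-17,33) with a≤c, −a<b≤a
reduced forms (-24, 1, -30) vs (24, -17, 33) ⇒ inequivalent

no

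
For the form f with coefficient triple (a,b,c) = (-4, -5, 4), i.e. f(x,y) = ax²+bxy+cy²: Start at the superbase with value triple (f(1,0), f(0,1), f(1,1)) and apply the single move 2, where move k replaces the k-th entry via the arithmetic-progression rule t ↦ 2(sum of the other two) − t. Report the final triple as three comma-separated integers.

start (-4,4,-5) = (f(1,0),f(0,1),f(1,1))
replace slot 2: 2·((-4)+(-5)) − 4 = -22 → (-4,-22,-5)

-4,-22,-5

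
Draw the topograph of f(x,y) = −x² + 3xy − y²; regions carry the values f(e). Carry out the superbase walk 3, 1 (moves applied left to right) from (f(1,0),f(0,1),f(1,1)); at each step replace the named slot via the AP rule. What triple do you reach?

start (-1,-1,1) = (f(1,0),f(0,1),f(1,1))
replace slot 3: 2·((-1)+(-1)) − 1 = -5 → (-1,-1,-5)
replace slot 1: 2·((-1)+(-5)) − (-1) = -11 → (-11,-1,-5)

-11,-1,-5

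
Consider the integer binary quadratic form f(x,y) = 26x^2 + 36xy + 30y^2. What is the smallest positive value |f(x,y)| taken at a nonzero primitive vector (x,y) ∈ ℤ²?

translate: b→-16 (≡36 mod 52), so (26,36,30)→(26,-16,20)
flip: (26,-16,20)→(20,16,26)
reduced (well bottom): (20,16,26) with a≤c, −a<b≤a
well minimum = a = 20

20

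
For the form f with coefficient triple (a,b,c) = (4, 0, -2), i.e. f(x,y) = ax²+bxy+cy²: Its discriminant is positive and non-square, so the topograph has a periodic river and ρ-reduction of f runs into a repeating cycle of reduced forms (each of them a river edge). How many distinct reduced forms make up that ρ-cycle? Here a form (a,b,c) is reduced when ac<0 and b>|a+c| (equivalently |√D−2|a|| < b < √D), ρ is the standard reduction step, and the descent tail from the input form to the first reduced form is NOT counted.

D = 32, ⌊√D⌋ = 5
descent: ρ → (-2,4,2)  [lands on river]
river: ρ → (2,4,-2)
ρ-cycle length = 2 (tail of 1 descent step not counted)

2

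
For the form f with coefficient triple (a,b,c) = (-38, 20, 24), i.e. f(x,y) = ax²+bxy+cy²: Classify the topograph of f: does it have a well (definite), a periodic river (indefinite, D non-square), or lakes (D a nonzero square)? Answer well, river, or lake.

D = b²−4ac = 20² − 4·(-38)·24 = 4048
D > 0 non-square ⇒ indefinite ⇒ periodic river

river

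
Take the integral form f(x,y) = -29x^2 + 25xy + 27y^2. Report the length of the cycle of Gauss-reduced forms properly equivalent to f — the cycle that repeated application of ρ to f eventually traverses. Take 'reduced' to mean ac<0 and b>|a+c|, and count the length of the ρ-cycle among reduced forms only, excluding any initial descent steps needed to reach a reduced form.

D = 3757, ⌊√D⌋ = 61
river: ρ → (27,29,-27)
river: ρ → (-27,25,29)
river: ρ → (29,33,-23)
river: ρ → (-23,59,3)
river: ρ → (3,61,-3)
river: ρ → (-3,59,23)
river: ρ → (23,33,-29)
river: ρ → (-29,25,27)
ρ-cycle length = 8 (tail of 0 descent steps not counted)

8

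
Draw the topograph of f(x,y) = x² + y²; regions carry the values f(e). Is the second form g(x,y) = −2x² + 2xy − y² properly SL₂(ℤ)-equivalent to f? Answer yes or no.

D₁ = -4, D₂ = -4
f: reduced (well bottom): (1,0,1) with a≤c, −a<b≤a
g is negative-definite; reduce −g:
−g: translate: b→2 (≡-2 mod 4), so (2,-2,1)→(2,2,1)
−g: flip: (2,2,1)→(1,-2,2)
−g: translate: b→0 (≡-2 mod 2), so (1,-2,2)→(1,0,1)
−g: reduced (well bottom): (1,0,1) with a≤c, −a<b≤a
flip sign back: reduced form of g is (-1,0,-1)
reduced forms (1, 0, 1) vs (-1, 0, -1) ⇒ inequivalent

no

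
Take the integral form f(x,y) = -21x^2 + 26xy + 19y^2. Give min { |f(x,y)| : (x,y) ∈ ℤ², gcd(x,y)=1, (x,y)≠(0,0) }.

river: ρ → (19,12,-28)
river: ρ → (-28,44,3)
river: ρ → (3,46,-13)
river: ρ → (-13,32,24)
river: ρ → (24,16,-21)
river: ρ → (-21,26,19)
closes: descent 0, river 6
min |a| on river = 3

3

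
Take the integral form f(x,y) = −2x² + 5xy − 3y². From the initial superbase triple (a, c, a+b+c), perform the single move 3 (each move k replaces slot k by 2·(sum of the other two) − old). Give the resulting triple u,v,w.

start (-2,-3,0) = (f(1,0),f(0,1),f(1,1))
replace slot 3: 2·((-2)+(-3)) − 0 = -10 → (-2,-3,-10)

-2,-3,-10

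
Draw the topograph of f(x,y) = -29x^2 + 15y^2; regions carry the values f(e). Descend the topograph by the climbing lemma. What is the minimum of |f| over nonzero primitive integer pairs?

descent: ρ → (15,30,-14)  [lands on river]
river: ρ → (-14,26,19)
river: ρ → (19,12,-21)
river: ρ → (-21,30,10)
river: ρ → (10,30,-21)
river: ρ → (-21,12,19)
river: ρ → (19,26,-14)
river: ρ → (-14,30,15)
closes: descent 1, river 8
min |a| on river = 10

10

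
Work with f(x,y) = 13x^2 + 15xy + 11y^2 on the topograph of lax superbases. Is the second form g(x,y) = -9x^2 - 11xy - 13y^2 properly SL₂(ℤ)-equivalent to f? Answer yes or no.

D₁ = -347, D₂ = -347
f: translate: b→-11 (≡15 mod 26), so (13,15,11)→(13,-11,9)
f: flip: (13,-11,9)→(9,11,13)
f: translate: b→-7 (≡11 mod 18), so (9,11,13)→(9,-7,11)
f: reduced (well bottom): (9,-7,11) with a≤c, −a<b≤a
g is negative-definite; reduce −g:
−g: translate: b→-7 (≡11 mod 18), so (9,11,13)→(9,-7,11)
−g: reduced (well bottom): (9,-7,11) with a≤c, −a<b≤a
flip sign back: reduced form of g is (-9,7,-11)
reduced forms (9, -7, 11) vs (-9, 7, -11) ⇒ inequivalent

no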